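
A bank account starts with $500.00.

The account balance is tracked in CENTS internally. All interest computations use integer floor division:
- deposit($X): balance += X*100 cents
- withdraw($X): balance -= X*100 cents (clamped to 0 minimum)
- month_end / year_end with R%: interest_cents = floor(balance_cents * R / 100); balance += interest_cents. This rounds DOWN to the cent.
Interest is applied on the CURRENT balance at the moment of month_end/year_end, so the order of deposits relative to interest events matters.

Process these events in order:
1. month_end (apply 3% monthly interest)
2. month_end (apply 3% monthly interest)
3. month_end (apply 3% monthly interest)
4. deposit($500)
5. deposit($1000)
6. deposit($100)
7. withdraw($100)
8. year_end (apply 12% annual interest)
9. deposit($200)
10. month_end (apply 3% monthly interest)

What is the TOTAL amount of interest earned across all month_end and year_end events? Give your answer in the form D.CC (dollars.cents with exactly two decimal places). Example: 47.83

Answer: 366.67

Derivation:
After 1 (month_end (apply 3% monthly interest)): balance=$515.00 total_interest=$15.00
After 2 (month_end (apply 3% monthly interest)): balance=$530.45 total_interest=$30.45
After 3 (month_end (apply 3% monthly interest)): balance=$546.36 total_interest=$46.36
After 4 (deposit($500)): balance=$1046.36 total_interest=$46.36
After 5 (deposit($1000)): balance=$2046.36 total_interest=$46.36
After 6 (deposit($100)): balance=$2146.36 total_interest=$46.36
After 7 (withdraw($100)): balance=$2046.36 total_interest=$46.36
After 8 (year_end (apply 12% annual interest)): balance=$2291.92 total_interest=$291.92
After 9 (deposit($200)): balance=$2491.92 total_interest=$291.92
After 10 (month_end (apply 3% monthly interest)): balance=$2566.67 total_interest=$366.67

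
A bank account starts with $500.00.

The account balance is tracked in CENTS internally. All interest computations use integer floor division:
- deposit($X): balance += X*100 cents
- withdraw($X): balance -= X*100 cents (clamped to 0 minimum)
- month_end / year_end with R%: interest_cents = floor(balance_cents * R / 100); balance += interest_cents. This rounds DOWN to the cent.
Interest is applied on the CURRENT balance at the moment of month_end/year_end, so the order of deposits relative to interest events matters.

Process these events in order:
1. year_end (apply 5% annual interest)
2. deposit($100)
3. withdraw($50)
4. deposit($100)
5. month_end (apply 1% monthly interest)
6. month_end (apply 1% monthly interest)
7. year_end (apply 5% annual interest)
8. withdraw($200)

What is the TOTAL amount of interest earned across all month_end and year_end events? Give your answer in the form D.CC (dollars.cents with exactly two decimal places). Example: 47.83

Answer: 72.98

Derivation:
After 1 (year_end (apply 5% annual interest)): balance=$525.00 total_interest=$25.00
After 2 (deposit($100)): balance=$625.00 total_interest=$25.00
After 3 (withdraw($50)): balance=$575.00 total_interest=$25.00
After 4 (deposit($100)): balance=$675.00 total_interest=$25.00
After 5 (month_end (apply 1% monthly interest)): balance=$681.75 total_interest=$31.75
After 6 (month_end (apply 1% monthly interest)): balance=$688.56 total_interest=$38.56
After 7 (year_end (apply 5% annual interest)): balance=$722.98 total_interest=$72.98
After 8 (withdraw($200)): balance=$522.98 total_interest=$72.98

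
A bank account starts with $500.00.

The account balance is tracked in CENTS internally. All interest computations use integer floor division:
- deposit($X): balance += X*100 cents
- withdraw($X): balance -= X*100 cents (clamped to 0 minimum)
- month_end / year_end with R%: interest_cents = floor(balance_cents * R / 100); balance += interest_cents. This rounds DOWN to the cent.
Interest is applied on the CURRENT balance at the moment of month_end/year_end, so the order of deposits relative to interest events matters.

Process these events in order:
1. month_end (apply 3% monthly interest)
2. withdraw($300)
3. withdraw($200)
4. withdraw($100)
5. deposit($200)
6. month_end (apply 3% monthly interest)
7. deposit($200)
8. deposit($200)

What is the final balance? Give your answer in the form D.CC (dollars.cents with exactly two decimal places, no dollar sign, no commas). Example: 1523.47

After 1 (month_end (apply 3% monthly interest)): balance=$515.00 total_interest=$15.00
After 2 (withdraw($300)): balance=$215.00 total_interest=$15.00
After 3 (withdraw($200)): balance=$15.00 total_interest=$15.00
After 4 (withdraw($100)): balance=$0.00 total_interest=$15.00
After 5 (deposit($200)): balance=$200.00 total_interest=$15.00
After 6 (month_end (apply 3% monthly interest)): balance=$206.00 total_interest=$21.00
After 7 (deposit($200)): balance=$406.00 total_interest=$21.00
After 8 (deposit($200)): balance=$606.00 total_interest=$21.00

Answer: 606.00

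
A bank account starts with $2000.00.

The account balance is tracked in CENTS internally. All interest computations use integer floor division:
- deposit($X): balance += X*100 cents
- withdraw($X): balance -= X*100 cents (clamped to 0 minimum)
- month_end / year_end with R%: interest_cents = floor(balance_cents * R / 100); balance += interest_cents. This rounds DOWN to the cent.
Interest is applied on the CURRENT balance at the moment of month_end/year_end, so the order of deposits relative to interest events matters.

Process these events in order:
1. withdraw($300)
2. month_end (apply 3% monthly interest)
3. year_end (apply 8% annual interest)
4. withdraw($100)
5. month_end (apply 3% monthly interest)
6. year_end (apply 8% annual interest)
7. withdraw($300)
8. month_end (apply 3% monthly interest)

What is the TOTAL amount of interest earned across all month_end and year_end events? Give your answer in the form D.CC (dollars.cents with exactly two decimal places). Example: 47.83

Answer: 443.16

Derivation:
After 1 (withdraw($300)): balance=$1700.00 total_interest=$0.00
After 2 (month_end (apply 3% monthly interest)): balance=$1751.00 total_interest=$51.00
After 3 (year_end (apply 8% annual interest)): balance=$1891.08 total_interest=$191.08
After 4 (withdraw($100)): balance=$1791.08 total_interest=$191.08
After 5 (month_end (apply 3% monthly interest)): balance=$1844.81 total_interest=$244.81
After 6 (year_end (apply 8% annual interest)): balance=$1992.39 total_interest=$392.39
After 7 (withdraw($300)): balance=$1692.39 total_interest=$392.39
After 8 (month_end (apply 3% monthly interest)): balance=$1743.16 total_interest=$443.16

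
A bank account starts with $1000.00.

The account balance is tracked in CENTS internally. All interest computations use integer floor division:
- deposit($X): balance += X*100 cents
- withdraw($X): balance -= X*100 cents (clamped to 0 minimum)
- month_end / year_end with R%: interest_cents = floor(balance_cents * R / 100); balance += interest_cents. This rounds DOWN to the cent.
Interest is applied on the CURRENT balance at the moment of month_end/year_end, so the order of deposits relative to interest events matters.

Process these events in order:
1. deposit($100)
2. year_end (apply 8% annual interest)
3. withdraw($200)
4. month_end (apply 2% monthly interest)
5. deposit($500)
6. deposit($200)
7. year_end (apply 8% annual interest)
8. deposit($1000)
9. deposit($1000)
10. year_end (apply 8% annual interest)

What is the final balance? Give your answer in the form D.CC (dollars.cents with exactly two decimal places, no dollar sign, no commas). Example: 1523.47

Answer: 4151.93

Derivation:
After 1 (deposit($100)): balance=$1100.00 total_interest=$0.00
After 2 (year_end (apply 8% annual interest)): balance=$1188.00 total_interest=$88.00
After 3 (withdraw($200)): balance=$988.00 total_interest=$88.00
After 4 (month_end (apply 2% monthly interest)): balance=$1007.76 total_interest=$107.76
After 5 (deposit($500)): balance=$1507.76 total_interest=$107.76
After 6 (deposit($200)): balance=$1707.76 total_interest=$107.76
After 7 (year_end (apply 8% annual interest)): balance=$1844.38 total_interest=$244.38
After 8 (deposit($1000)): balance=$2844.38 total_interest=$244.38
After 9 (deposit($1000)): balance=$3844.38 total_interest=$244.38
After 10 (year_end (apply 8% annual interest)): balance=$4151.93 total_interest=$551.93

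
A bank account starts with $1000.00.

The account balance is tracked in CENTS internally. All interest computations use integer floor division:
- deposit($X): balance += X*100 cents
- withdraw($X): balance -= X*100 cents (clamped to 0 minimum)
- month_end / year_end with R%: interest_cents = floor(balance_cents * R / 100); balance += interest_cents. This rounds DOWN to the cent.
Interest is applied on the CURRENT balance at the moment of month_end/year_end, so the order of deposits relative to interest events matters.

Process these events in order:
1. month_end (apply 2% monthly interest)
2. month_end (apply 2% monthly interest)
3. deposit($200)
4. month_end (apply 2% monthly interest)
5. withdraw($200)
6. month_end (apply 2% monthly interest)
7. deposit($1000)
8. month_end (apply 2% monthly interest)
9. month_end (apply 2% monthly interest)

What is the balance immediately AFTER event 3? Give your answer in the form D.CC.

After 1 (month_end (apply 2% monthly interest)): balance=$1020.00 total_interest=$20.00
After 2 (month_end (apply 2% monthly interest)): balance=$1040.40 total_interest=$40.40
After 3 (deposit($200)): balance=$1240.40 total_interest=$40.40

Answer: 1240.40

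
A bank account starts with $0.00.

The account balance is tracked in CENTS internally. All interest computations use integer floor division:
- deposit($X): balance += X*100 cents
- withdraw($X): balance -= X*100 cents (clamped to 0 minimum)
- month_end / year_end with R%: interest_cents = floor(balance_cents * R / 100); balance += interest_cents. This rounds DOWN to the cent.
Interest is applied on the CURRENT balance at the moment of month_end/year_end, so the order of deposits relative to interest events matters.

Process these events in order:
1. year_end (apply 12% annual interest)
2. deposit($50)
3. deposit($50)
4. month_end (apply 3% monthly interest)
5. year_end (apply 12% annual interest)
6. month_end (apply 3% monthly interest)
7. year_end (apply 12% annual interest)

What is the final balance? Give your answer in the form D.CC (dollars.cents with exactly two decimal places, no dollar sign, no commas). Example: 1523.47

After 1 (year_end (apply 12% annual interest)): balance=$0.00 total_interest=$0.00
After 2 (deposit($50)): balance=$50.00 total_interest=$0.00
After 3 (deposit($50)): balance=$100.00 total_interest=$0.00
After 4 (month_end (apply 3% monthly interest)): balance=$103.00 total_interest=$3.00
After 5 (year_end (apply 12% annual interest)): balance=$115.36 total_interest=$15.36
After 6 (month_end (apply 3% monthly interest)): balance=$118.82 total_interest=$18.82
After 7 (year_end (apply 12% annual interest)): balance=$133.07 total_interest=$33.07

Answer: 133.07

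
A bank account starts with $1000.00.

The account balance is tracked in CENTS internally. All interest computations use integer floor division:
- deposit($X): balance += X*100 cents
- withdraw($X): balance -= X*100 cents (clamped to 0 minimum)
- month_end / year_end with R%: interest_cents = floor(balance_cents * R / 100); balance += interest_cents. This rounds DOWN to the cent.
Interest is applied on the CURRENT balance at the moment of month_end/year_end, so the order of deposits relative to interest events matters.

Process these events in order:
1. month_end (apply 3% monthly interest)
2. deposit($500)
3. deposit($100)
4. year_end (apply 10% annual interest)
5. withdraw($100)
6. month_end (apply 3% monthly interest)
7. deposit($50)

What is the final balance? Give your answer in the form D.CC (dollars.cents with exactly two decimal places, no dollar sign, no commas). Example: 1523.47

Answer: 1793.79

Derivation:
After 1 (month_end (apply 3% monthly interest)): balance=$1030.00 total_interest=$30.00
After 2 (deposit($500)): balance=$1530.00 total_interest=$30.00
After 3 (deposit($100)): balance=$1630.00 total_interest=$30.00
After 4 (year_end (apply 10% annual interest)): balance=$1793.00 total_interest=$193.00
After 5 (withdraw($100)): balance=$1693.00 total_interest=$193.00
After 6 (month_end (apply 3% monthly interest)): balance=$1743.79 total_interest=$243.79
After 7 (deposit($50)): balance=$1793.79 total_interest=$243.79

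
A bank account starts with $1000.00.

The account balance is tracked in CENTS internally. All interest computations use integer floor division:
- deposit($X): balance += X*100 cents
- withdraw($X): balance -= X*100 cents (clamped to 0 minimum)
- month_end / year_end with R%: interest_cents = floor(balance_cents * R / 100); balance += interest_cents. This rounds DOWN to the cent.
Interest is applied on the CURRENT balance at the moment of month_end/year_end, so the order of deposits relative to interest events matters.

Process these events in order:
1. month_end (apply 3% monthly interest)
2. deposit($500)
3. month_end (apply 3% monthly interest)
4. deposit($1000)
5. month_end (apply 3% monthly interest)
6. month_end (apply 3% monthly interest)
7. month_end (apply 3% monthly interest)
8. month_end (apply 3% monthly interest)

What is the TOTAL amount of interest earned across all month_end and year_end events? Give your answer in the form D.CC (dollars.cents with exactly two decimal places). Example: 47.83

After 1 (month_end (apply 3% monthly interest)): balance=$1030.00 total_interest=$30.00
After 2 (deposit($500)): balance=$1530.00 total_interest=$30.00
After 3 (month_end (apply 3% monthly interest)): balance=$1575.90 total_interest=$75.90
After 4 (deposit($1000)): balance=$2575.90 total_interest=$75.90
After 5 (month_end (apply 3% monthly interest)): balance=$2653.17 total_interest=$153.17
After 6 (month_end (apply 3% monthly interest)): balance=$2732.76 total_interest=$232.76
After 7 (month_end (apply 3% monthly interest)): balance=$2814.74 total_interest=$314.74
After 8 (month_end (apply 3% monthly interest)): balance=$2899.18 total_interest=$399.18

Answer: 399.18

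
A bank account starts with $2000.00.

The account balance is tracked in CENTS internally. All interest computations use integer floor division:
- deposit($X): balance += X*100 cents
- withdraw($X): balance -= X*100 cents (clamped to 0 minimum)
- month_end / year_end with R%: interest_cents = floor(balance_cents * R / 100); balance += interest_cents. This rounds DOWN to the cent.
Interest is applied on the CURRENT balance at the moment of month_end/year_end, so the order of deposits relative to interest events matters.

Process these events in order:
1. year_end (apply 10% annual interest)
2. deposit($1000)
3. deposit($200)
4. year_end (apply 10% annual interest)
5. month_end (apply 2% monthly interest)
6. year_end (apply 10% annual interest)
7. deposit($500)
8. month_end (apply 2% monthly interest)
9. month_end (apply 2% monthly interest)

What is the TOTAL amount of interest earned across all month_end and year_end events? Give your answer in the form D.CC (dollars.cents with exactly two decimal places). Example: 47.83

After 1 (year_end (apply 10% annual interest)): balance=$2200.00 total_interest=$200.00
After 2 (deposit($1000)): balance=$3200.00 total_interest=$200.00
After 3 (deposit($200)): balance=$3400.00 total_interest=$200.00
After 4 (year_end (apply 10% annual interest)): balance=$3740.00 total_interest=$540.00
After 5 (month_end (apply 2% monthly interest)): balance=$3814.80 total_interest=$614.80
After 6 (year_end (apply 10% annual interest)): balance=$4196.28 total_interest=$996.28
After 7 (deposit($500)): balance=$4696.28 total_interest=$996.28
After 8 (month_end (apply 2% monthly interest)): balance=$4790.20 total_interest=$1090.20
After 9 (month_end (apply 2% monthly interest)): balance=$4886.00 total_interest=$1186.00

Answer: 1186.00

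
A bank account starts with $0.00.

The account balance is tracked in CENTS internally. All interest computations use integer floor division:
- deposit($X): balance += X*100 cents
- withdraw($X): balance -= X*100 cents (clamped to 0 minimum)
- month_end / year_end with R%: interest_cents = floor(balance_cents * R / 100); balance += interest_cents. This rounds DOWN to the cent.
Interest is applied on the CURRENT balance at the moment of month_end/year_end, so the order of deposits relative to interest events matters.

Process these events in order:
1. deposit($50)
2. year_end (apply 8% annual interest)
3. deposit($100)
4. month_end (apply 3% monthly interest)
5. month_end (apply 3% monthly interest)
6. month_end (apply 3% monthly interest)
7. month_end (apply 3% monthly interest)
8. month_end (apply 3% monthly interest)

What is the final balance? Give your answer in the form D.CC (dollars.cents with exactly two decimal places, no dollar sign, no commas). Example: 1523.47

After 1 (deposit($50)): balance=$50.00 total_interest=$0.00
After 2 (year_end (apply 8% annual interest)): balance=$54.00 total_interest=$4.00
After 3 (deposit($100)): balance=$154.00 total_interest=$4.00
After 4 (month_end (apply 3% monthly interest)): balance=$158.62 total_interest=$8.62
After 5 (month_end (apply 3% monthly interest)): balance=$163.37 total_interest=$13.37
After 6 (month_end (apply 3% monthly interest)): balance=$168.27 total_interest=$18.27
After 7 (month_end (apply 3% monthly interest)): balance=$173.31 total_interest=$23.31
After 8 (month_end (apply 3% monthly interest)): balance=$178.50 total_interest=$28.50

Answer: 178.50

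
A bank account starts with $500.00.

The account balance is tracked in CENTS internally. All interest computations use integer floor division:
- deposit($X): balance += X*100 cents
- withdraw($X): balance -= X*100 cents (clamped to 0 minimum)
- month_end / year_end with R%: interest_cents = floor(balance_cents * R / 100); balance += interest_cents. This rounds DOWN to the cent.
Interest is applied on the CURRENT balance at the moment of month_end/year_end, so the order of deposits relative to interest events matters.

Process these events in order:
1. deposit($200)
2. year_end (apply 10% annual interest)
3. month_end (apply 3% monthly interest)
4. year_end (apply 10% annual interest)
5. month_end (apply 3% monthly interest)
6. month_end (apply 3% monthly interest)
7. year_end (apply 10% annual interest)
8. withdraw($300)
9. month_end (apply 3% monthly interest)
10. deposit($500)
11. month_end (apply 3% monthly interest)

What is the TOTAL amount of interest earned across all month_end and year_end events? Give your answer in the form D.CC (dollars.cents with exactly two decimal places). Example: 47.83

After 1 (deposit($200)): balance=$700.00 total_interest=$0.00
After 2 (year_end (apply 10% annual interest)): balance=$770.00 total_interest=$70.00
After 3 (month_end (apply 3% monthly interest)): balance=$793.10 total_interest=$93.10
After 4 (year_end (apply 10% annual interest)): balance=$872.41 total_interest=$172.41
After 5 (month_end (apply 3% monthly interest)): balance=$898.58 total_interest=$198.58
After 6 (month_end (apply 3% monthly interest)): balance=$925.53 total_interest=$225.53
After 7 (year_end (apply 10% annual interest)): balance=$1018.08 total_interest=$318.08
After 8 (withdraw($300)): balance=$718.08 total_interest=$318.08
After 9 (month_end (apply 3% monthly interest)): balance=$739.62 total_interest=$339.62
After 10 (deposit($500)): balance=$1239.62 total_interest=$339.62
After 11 (month_end (apply 3% monthly interest)): balance=$1276.80 total_interest=$376.80

Answer: 376.80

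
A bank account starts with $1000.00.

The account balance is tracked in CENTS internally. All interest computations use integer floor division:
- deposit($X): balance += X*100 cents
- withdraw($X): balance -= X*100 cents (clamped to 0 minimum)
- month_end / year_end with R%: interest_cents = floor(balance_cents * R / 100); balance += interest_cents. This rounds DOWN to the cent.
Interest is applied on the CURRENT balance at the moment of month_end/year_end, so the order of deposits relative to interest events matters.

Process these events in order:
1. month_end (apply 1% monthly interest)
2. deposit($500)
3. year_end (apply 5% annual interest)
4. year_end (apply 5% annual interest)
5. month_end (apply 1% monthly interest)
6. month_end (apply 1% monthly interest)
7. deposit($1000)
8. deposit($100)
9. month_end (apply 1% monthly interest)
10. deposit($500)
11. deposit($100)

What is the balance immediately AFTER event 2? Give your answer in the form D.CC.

Answer: 1510.00

Derivation:
After 1 (month_end (apply 1% monthly interest)): balance=$1010.00 total_interest=$10.00
After 2 (deposit($500)): balance=$1510.00 total_interest=$10.00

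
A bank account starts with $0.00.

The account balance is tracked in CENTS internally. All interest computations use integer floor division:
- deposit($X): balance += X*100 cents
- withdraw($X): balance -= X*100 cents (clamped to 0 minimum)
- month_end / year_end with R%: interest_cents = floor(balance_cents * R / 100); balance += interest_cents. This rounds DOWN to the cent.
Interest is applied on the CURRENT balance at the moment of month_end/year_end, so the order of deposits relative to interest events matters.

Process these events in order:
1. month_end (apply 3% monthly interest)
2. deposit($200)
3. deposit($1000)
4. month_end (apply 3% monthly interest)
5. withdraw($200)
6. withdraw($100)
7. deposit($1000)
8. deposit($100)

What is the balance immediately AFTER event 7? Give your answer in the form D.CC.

After 1 (month_end (apply 3% monthly interest)): balance=$0.00 total_interest=$0.00
After 2 (deposit($200)): balance=$200.00 total_interest=$0.00
After 3 (deposit($1000)): balance=$1200.00 total_interest=$0.00
After 4 (month_end (apply 3% monthly interest)): balance=$1236.00 total_interest=$36.00
After 5 (withdraw($200)): balance=$1036.00 total_interest=$36.00
After 6 (withdraw($100)): balance=$936.00 total_interest=$36.00
After 7 (deposit($1000)): balance=$1936.00 total_interest=$36.00

Answer: 1936.00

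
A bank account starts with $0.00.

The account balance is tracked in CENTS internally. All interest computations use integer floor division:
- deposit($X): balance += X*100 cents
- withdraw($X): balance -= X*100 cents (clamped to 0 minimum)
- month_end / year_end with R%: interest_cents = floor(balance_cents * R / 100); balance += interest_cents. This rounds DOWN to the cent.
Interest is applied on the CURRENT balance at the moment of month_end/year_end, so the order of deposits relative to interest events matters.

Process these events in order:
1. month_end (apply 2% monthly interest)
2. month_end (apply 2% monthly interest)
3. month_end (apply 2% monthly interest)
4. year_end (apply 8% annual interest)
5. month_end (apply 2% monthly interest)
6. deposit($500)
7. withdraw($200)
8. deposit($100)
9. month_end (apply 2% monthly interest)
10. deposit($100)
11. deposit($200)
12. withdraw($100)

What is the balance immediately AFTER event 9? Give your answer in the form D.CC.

Answer: 408.00

Derivation:
After 1 (month_end (apply 2% monthly interest)): balance=$0.00 total_interest=$0.00
After 2 (month_end (apply 2% monthly interest)): balance=$0.00 total_interest=$0.00
After 3 (month_end (apply 2% monthly interest)): balance=$0.00 total_interest=$0.00
After 4 (year_end (apply 8% annual interest)): balance=$0.00 total_interest=$0.00
After 5 (month_end (apply 2% monthly interest)): balance=$0.00 total_interest=$0.00
After 6 (deposit($500)): balance=$500.00 total_interest=$0.00
After 7 (withdraw($200)): balance=$300.00 total_interest=$0.00
After 8 (deposit($100)): balance=$400.00 total_interest=$0.00
After 9 (month_end (apply 2% monthly interest)): balance=$408.00 total_interest=$8.00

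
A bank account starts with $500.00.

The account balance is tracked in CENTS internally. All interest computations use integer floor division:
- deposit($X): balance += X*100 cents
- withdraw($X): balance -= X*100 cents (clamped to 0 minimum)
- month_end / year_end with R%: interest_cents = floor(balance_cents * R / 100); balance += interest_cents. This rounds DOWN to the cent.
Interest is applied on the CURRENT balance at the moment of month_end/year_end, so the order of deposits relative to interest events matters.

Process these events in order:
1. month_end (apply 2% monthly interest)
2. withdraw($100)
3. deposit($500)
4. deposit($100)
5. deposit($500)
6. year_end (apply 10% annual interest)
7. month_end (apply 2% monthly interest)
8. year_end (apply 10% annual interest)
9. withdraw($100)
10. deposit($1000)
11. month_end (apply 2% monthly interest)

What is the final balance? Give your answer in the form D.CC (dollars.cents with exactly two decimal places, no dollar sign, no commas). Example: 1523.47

Answer: 2818.91

Derivation:
After 1 (month_end (apply 2% monthly interest)): balance=$510.00 total_interest=$10.00
After 2 (withdraw($100)): balance=$410.00 total_interest=$10.00
After 3 (deposit($500)): balance=$910.00 total_interest=$10.00
After 4 (deposit($100)): balance=$1010.00 total_interest=$10.00
After 5 (deposit($500)): balance=$1510.00 total_interest=$10.00
After 6 (year_end (apply 10% annual interest)): balance=$1661.00 total_interest=$161.00
After 7 (month_end (apply 2% monthly interest)): balance=$1694.22 total_interest=$194.22
After 8 (year_end (apply 10% annual interest)): balance=$1863.64 total_interest=$363.64
After 9 (withdraw($100)): balance=$1763.64 total_interest=$363.64
After 10 (deposit($1000)): balance=$2763.64 total_interest=$363.64
After 11 (month_end (apply 2% monthly interest)): balance=$2818.91 total_interest=$418.91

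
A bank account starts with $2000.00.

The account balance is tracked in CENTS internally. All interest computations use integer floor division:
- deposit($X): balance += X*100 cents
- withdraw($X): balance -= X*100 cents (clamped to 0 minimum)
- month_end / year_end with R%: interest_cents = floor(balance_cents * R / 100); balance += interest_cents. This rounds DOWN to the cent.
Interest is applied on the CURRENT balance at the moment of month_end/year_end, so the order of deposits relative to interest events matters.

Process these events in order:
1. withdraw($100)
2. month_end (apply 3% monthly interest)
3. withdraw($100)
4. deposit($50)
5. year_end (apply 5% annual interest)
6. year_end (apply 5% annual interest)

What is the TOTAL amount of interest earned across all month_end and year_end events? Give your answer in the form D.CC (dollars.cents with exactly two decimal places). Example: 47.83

After 1 (withdraw($100)): balance=$1900.00 total_interest=$0.00
After 2 (month_end (apply 3% monthly interest)): balance=$1957.00 total_interest=$57.00
After 3 (withdraw($100)): balance=$1857.00 total_interest=$57.00
After 4 (deposit($50)): balance=$1907.00 total_interest=$57.00
After 5 (year_end (apply 5% annual interest)): balance=$2002.35 total_interest=$152.35
After 6 (year_end (apply 5% annual interest)): balance=$2102.46 total_interest=$252.46

Answer: 252.46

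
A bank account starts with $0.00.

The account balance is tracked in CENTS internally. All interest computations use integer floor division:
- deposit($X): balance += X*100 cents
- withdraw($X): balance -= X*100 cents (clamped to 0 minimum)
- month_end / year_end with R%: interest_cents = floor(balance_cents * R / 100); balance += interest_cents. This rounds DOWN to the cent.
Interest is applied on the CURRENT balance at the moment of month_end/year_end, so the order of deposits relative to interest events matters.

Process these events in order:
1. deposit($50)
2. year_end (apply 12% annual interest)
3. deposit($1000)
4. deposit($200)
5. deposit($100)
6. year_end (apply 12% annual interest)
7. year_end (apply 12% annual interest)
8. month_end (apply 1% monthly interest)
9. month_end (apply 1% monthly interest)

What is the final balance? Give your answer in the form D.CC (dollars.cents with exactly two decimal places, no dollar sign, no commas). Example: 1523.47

Answer: 1735.13

Derivation:
After 1 (deposit($50)): balance=$50.00 total_interest=$0.00
After 2 (year_end (apply 12% annual interest)): balance=$56.00 total_interest=$6.00
After 3 (deposit($1000)): balance=$1056.00 total_interest=$6.00
After 4 (deposit($200)): balance=$1256.00 total_interest=$6.00
After 5 (deposit($100)): balance=$1356.00 total_interest=$6.00
After 6 (year_end (apply 12% annual interest)): balance=$1518.72 total_interest=$168.72
After 7 (year_end (apply 12% annual interest)): balance=$1700.96 total_interest=$350.96
After 8 (month_end (apply 1% monthly interest)): balance=$1717.96 total_interest=$367.96
After 9 (month_end (apply 1% monthly interest)): balance=$1735.13 total_interest=$385.13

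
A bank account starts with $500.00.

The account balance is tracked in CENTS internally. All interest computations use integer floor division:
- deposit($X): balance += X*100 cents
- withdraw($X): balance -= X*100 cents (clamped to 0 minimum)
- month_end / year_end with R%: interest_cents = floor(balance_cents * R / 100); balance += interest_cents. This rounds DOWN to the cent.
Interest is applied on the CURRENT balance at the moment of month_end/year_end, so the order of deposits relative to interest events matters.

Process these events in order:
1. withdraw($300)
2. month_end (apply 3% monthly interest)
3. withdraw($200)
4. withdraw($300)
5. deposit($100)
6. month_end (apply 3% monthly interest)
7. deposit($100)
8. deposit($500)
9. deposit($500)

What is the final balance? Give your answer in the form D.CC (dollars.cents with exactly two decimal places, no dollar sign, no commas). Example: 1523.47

Answer: 1203.00

Derivation:
After 1 (withdraw($300)): balance=$200.00 total_interest=$0.00
After 2 (month_end (apply 3% monthly interest)): balance=$206.00 total_interest=$6.00
After 3 (withdraw($200)): balance=$6.00 total_interest=$6.00
After 4 (withdraw($300)): balance=$0.00 total_interest=$6.00
After 5 (deposit($100)): balance=$100.00 total_interest=$6.00
After 6 (month_end (apply 3% monthly interest)): balance=$103.00 total_interest=$9.00
After 7 (deposit($100)): balance=$203.00 total_interest=$9.00
After 8 (deposit($500)): balance=$703.00 total_interest=$9.00
After 9 (deposit($500)): balance=$1203.00 total_interest=$9.00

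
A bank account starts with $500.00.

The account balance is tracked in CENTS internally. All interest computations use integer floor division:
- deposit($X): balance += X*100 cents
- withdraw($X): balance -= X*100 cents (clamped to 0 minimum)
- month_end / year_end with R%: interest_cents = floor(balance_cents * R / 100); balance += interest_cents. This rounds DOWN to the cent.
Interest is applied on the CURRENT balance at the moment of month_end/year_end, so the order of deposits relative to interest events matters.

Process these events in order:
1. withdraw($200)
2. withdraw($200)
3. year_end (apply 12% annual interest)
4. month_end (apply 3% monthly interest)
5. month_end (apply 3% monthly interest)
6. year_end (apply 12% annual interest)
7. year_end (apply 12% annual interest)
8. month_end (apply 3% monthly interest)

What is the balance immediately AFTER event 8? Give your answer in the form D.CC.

Answer: 153.50

Derivation:
After 1 (withdraw($200)): balance=$300.00 total_interest=$0.00
After 2 (withdraw($200)): balance=$100.00 total_interest=$0.00
After 3 (year_end (apply 12% annual interest)): balance=$112.00 total_interest=$12.00
After 4 (month_end (apply 3% monthly interest)): balance=$115.36 total_interest=$15.36
After 5 (month_end (apply 3% monthly interest)): balance=$118.82 total_interest=$18.82
After 6 (year_end (apply 12% annual interest)): balance=$133.07 total_interest=$33.07
After 7 (year_end (apply 12% annual interest)): balance=$149.03 total_interest=$49.03
After 8 (month_end (apply 3% monthly interest)): balance=$153.50 total_interest=$53.50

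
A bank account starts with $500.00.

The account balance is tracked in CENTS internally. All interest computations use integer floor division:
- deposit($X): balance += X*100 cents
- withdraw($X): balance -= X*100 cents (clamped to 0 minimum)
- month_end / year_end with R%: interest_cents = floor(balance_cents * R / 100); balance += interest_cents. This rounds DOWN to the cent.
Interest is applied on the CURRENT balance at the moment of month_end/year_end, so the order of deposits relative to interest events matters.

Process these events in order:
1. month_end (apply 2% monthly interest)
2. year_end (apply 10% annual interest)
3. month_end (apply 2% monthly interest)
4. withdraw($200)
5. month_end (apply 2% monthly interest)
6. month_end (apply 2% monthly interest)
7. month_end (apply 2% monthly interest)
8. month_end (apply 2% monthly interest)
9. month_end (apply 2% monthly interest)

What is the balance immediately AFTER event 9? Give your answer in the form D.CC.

After 1 (month_end (apply 2% monthly interest)): balance=$510.00 total_interest=$10.00
After 2 (year_end (apply 10% annual interest)): balance=$561.00 total_interest=$61.00
After 3 (month_end (apply 2% monthly interest)): balance=$572.22 total_interest=$72.22
After 4 (withdraw($200)): balance=$372.22 total_interest=$72.22
After 5 (month_end (apply 2% monthly interest)): balance=$379.66 total_interest=$79.66
After 6 (month_end (apply 2% monthly interest)): balance=$387.25 total_interest=$87.25
After 7 (month_end (apply 2% monthly interest)): balance=$394.99 total_interest=$94.99
After 8 (month_end (apply 2% monthly interest)): balance=$402.88 total_interest=$102.88
After 9 (month_end (apply 2% monthly interest)): balance=$410.93 total_interest=$110.93

Answer: 410.93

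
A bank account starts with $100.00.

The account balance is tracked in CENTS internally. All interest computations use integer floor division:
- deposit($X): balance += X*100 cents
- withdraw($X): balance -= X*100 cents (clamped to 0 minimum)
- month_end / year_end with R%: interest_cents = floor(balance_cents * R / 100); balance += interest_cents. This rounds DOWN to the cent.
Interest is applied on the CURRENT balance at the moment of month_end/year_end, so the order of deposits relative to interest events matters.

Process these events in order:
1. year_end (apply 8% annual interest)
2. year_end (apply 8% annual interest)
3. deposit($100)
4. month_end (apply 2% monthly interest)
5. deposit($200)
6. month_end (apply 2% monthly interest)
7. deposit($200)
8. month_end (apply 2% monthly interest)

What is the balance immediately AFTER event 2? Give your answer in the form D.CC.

After 1 (year_end (apply 8% annual interest)): balance=$108.00 total_interest=$8.00
After 2 (year_end (apply 8% annual interest)): balance=$116.64 total_interest=$16.64

Answer: 116.64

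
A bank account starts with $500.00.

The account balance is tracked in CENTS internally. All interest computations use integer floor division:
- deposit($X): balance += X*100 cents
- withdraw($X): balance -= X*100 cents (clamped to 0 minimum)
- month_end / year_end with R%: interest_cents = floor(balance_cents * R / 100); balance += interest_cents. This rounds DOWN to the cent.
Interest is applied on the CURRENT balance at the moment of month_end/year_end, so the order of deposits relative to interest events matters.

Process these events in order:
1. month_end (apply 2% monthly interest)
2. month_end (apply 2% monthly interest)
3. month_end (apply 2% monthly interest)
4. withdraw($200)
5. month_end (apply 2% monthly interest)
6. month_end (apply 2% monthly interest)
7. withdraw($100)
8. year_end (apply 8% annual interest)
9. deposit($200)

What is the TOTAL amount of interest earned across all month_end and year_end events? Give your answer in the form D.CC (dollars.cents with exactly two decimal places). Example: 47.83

Answer: 63.46

Derivation:
After 1 (month_end (apply 2% monthly interest)): balance=$510.00 total_interest=$10.00
After 2 (month_end (apply 2% monthly interest)): balance=$520.20 total_interest=$20.20
After 3 (month_end (apply 2% monthly interest)): balance=$530.60 total_interest=$30.60
After 4 (withdraw($200)): balance=$330.60 total_interest=$30.60
After 5 (month_end (apply 2% monthly interest)): balance=$337.21 total_interest=$37.21
After 6 (month_end (apply 2% monthly interest)): balance=$343.95 total_interest=$43.95
After 7 (withdraw($100)): balance=$243.95 total_interest=$43.95
After 8 (year_end (apply 8% annual interest)): balance=$263.46 total_interest=$63.46
After 9 (deposit($200)): balance=$463.46 total_interest=$63.46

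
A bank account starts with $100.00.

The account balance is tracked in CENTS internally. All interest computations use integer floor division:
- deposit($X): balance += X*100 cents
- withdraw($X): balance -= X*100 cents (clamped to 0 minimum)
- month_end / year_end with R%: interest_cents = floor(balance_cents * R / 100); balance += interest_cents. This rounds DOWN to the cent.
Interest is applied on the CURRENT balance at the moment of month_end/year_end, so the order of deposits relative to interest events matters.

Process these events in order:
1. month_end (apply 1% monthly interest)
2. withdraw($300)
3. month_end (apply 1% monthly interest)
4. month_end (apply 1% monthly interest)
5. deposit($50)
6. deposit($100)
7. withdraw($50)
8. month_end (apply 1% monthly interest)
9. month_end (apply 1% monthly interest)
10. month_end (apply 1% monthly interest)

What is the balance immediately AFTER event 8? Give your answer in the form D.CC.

Answer: 101.00

Derivation:
After 1 (month_end (apply 1% monthly interest)): balance=$101.00 total_interest=$1.00
After 2 (withdraw($300)): balance=$0.00 total_interest=$1.00
After 3 (month_end (apply 1% monthly interest)): balance=$0.00 total_interest=$1.00
After 4 (month_end (apply 1% monthly interest)): balance=$0.00 total_interest=$1.00
After 5 (deposit($50)): balance=$50.00 total_interest=$1.00
After 6 (deposit($100)): balance=$150.00 total_interest=$1.00
After 7 (withdraw($50)): balance=$100.00 total_interest=$1.00
After 8 (month_end (apply 1% monthly interest)): balance=$101.00 total_interest=$2.00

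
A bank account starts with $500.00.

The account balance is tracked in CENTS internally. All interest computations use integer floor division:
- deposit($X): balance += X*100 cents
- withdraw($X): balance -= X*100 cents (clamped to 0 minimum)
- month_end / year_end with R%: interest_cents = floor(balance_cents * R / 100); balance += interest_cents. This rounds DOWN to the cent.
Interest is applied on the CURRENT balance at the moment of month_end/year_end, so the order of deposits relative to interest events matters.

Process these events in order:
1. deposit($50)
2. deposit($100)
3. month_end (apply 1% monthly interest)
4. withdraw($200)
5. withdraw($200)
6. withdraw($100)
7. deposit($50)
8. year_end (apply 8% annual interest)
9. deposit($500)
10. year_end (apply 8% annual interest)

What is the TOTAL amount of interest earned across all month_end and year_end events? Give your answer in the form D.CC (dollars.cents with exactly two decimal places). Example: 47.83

After 1 (deposit($50)): balance=$550.00 total_interest=$0.00
After 2 (deposit($100)): balance=$650.00 total_interest=$0.00
After 3 (month_end (apply 1% monthly interest)): balance=$656.50 total_interest=$6.50
After 4 (withdraw($200)): balance=$456.50 total_interest=$6.50
After 5 (withdraw($200)): balance=$256.50 total_interest=$6.50
After 6 (withdraw($100)): balance=$156.50 total_interest=$6.50
After 7 (deposit($50)): balance=$206.50 total_interest=$6.50
After 8 (year_end (apply 8% annual interest)): balance=$223.02 total_interest=$23.02
After 9 (deposit($500)): balance=$723.02 total_interest=$23.02
After 10 (year_end (apply 8% annual interest)): balance=$780.86 total_interest=$80.86

Answer: 80.86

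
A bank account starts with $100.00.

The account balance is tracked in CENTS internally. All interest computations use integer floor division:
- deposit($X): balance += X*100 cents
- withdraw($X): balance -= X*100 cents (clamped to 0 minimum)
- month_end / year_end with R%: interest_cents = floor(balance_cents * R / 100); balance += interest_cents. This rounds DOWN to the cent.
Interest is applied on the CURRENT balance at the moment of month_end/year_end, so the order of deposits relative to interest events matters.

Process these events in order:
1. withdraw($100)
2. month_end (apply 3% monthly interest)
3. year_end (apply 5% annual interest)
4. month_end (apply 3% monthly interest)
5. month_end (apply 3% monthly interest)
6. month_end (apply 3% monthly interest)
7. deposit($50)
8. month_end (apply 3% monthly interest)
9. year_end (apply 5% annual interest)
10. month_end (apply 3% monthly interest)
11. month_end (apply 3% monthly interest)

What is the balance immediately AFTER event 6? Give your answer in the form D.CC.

After 1 (withdraw($100)): balance=$0.00 total_interest=$0.00
After 2 (month_end (apply 3% monthly interest)): balance=$0.00 total_interest=$0.00
After 3 (year_end (apply 5% annual interest)): balance=$0.00 total_interest=$0.00
After 4 (month_end (apply 3% monthly interest)): balance=$0.00 total_interest=$0.00
After 5 (month_end (apply 3% monthly interest)): balance=$0.00 total_interest=$0.00
After 6 (month_end (apply 3% monthly interest)): balance=$0.00 total_interest=$0.00

Answer: 0.00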